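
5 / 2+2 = 9 / 2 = 4.50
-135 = -135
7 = 7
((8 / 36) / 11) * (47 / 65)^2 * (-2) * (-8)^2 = -565504 / 418275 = -1.35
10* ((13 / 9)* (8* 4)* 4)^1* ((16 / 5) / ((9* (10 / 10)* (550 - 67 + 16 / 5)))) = 20480 / 15147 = 1.35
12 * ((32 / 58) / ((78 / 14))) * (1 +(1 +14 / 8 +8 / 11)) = 22064 / 4147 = 5.32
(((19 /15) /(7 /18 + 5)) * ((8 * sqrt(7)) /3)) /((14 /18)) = 2736 * sqrt(7) /3395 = 2.13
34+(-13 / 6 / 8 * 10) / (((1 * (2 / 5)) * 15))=33.55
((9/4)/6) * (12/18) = 1/4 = 0.25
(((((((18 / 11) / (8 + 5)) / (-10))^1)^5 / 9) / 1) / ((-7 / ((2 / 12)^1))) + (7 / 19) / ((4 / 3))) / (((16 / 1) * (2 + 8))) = 27469296920773731 / 15906030978838000000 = 0.00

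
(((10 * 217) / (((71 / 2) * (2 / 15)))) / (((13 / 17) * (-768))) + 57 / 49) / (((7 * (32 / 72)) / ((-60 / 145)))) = -0.05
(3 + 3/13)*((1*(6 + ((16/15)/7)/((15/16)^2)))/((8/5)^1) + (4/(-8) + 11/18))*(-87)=-167359/150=-1115.73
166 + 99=265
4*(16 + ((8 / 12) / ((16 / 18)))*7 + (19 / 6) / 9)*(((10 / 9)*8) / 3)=186640 / 729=256.02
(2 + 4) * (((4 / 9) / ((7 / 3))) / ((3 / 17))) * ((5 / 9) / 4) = 170 / 189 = 0.90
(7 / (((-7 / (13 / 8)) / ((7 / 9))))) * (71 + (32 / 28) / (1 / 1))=-6565 / 72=-91.18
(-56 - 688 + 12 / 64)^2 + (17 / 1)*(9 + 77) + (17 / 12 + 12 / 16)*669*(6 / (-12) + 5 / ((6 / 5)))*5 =446433179 / 768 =581293.20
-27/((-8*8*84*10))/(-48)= -3/286720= -0.00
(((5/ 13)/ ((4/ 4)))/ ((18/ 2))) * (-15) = -25/ 39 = -0.64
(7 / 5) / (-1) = -7 / 5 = -1.40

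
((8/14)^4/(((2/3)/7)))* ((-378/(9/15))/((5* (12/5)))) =-2880/49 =-58.78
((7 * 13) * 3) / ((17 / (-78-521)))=-163527 / 17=-9619.24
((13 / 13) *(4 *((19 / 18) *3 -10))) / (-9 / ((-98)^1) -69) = 8036 / 20259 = 0.40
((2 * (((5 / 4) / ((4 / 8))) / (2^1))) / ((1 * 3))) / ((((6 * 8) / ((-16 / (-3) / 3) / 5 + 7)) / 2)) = 331 / 1296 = 0.26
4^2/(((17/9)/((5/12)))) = 60/17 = 3.53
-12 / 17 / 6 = -0.12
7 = 7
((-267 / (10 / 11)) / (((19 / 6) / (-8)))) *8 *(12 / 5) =6766848 / 475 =14246.00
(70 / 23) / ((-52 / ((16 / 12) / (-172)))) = 35 / 77142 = 0.00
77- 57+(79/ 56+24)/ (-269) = 299857/ 15064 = 19.91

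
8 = 8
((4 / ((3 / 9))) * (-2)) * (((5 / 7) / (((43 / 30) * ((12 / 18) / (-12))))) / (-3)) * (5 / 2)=-54000 / 301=-179.40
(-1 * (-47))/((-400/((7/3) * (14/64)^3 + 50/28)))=-0.21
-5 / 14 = -0.36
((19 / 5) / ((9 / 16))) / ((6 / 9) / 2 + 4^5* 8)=304 / 368655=0.00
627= 627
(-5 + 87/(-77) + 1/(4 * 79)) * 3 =-447225/24332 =-18.38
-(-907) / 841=907 / 841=1.08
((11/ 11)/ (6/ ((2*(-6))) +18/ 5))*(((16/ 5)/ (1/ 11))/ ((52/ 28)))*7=17248/ 403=42.80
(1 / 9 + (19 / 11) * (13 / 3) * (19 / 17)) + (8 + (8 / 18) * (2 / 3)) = 84686 / 5049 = 16.77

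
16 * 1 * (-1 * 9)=-144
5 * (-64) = -320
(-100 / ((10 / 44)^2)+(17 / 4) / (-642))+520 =-3636305 / 2568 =-1416.01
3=3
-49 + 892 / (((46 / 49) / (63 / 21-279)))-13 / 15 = -3934468 / 15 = -262297.87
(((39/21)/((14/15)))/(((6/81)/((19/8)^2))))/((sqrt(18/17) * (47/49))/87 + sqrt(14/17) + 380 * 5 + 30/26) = 12181361985/(256 * (611 * sqrt(34) + 18473 * sqrt(238) + 597040255)) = 0.08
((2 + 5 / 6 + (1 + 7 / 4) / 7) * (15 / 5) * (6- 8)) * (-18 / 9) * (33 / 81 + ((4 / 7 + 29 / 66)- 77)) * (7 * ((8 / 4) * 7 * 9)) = -85166899 / 33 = -2580815.12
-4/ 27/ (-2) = 2/ 27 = 0.07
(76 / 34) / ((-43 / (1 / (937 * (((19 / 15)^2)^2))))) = -101250 / 4698051473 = -0.00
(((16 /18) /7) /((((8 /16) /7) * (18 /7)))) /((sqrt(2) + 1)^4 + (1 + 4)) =44 /567 - 8 * sqrt(2) /189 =0.02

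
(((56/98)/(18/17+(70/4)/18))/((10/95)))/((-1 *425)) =-1368/217525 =-0.01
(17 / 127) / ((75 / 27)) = 153 / 3175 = 0.05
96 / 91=1.05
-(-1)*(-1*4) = -4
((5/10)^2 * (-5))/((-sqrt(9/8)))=5 * sqrt(2)/6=1.18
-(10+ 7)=-17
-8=-8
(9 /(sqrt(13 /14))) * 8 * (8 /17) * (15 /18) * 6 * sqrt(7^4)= 141120 * sqrt(182) /221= 8614.54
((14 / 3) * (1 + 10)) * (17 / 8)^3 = 378301 / 768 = 492.58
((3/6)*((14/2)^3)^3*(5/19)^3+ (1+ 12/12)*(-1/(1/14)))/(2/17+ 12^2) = 12249269301/4801300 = 2551.24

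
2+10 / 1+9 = 21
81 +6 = 87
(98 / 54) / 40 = 49 / 1080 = 0.05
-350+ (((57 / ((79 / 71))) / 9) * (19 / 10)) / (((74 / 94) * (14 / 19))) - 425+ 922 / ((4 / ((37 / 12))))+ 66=16657157 / 818440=20.35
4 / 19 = 0.21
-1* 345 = -345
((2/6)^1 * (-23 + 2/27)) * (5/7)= -3095/567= -5.46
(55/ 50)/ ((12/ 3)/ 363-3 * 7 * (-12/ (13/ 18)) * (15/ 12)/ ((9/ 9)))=51909/ 20582620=0.00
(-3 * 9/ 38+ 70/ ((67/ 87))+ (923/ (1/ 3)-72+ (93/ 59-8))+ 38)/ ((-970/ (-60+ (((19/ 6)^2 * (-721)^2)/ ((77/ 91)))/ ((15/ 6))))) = -68863319927250551/ 9616700280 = -7160805.47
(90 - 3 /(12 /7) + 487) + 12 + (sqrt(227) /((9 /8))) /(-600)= 2349 /4 - sqrt(227) /675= 587.23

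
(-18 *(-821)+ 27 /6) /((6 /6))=29565 /2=14782.50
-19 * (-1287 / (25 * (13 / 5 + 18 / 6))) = 24453 / 140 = 174.66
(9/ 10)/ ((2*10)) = 9/ 200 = 0.04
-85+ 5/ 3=-250/ 3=-83.33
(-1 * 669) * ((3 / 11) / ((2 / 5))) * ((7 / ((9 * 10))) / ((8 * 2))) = -1561 / 704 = -2.22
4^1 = 4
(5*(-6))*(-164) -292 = 4628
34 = 34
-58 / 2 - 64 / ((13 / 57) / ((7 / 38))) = -1049 / 13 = -80.69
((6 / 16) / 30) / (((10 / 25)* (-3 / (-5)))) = 5 / 96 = 0.05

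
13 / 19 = 0.68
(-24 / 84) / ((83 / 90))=-180 / 581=-0.31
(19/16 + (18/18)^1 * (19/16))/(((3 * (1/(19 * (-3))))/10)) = -1805/4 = -451.25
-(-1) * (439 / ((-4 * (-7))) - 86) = -1969 / 28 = -70.32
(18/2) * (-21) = -189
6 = 6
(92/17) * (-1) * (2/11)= -184/187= -0.98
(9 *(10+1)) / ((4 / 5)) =123.75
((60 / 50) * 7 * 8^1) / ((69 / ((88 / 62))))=4928 / 3565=1.38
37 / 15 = 2.47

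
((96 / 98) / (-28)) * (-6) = 0.21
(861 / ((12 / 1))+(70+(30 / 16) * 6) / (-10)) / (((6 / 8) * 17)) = 509 / 102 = 4.99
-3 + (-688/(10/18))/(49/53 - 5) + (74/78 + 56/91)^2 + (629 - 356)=4382861/7605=576.31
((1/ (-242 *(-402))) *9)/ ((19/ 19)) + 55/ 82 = 0.67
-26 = -26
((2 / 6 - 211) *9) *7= -13272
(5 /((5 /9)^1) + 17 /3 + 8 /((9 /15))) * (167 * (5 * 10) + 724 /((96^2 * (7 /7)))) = 134670067 /576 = 233802.20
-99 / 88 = -9 / 8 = -1.12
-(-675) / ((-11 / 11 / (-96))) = 64800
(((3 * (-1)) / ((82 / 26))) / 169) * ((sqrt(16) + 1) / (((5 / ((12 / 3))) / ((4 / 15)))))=-16 / 2665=-0.01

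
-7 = -7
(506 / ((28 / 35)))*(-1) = -1265 / 2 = -632.50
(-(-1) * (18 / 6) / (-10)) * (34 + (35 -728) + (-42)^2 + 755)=-558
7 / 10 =0.70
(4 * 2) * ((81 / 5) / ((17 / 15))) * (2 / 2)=1944 / 17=114.35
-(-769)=769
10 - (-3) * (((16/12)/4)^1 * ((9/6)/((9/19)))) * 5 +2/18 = 467/18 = 25.94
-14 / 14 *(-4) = 4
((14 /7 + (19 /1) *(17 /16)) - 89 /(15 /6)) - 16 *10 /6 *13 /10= -11539 /240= -48.08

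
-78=-78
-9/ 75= -3/ 25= -0.12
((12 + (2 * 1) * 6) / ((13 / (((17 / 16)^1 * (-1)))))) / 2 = -51 / 52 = -0.98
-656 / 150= -328 / 75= -4.37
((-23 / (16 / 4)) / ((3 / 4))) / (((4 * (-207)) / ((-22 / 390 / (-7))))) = 11 / 147420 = 0.00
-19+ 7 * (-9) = -82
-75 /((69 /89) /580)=-1290500 /23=-56108.70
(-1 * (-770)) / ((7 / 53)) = 5830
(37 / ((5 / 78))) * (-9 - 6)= -8658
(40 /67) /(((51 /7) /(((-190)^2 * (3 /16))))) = 631750 /1139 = 554.65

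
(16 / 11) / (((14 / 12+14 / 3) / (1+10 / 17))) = 2592 / 6545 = 0.40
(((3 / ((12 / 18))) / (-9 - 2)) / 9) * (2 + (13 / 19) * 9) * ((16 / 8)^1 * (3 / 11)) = -465 / 2299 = -0.20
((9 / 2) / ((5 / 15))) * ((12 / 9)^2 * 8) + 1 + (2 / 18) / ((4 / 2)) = 3475 / 18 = 193.06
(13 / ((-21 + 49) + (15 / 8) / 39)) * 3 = 4056 / 2917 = 1.39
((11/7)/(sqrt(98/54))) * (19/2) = 11.08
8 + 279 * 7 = 1961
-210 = -210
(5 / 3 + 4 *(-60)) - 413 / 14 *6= -1246 / 3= -415.33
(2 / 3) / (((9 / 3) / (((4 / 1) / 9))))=8 / 81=0.10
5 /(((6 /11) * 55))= 1 /6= 0.17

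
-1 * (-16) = 16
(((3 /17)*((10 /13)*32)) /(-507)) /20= -16 /37349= -0.00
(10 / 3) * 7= 70 / 3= 23.33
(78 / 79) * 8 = 7.90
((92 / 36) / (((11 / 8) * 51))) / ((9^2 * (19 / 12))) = 736 / 2590137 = 0.00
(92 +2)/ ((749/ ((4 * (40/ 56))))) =1880/ 5243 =0.36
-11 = -11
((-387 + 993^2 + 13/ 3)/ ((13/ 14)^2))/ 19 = 579571804/ 9633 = 60165.24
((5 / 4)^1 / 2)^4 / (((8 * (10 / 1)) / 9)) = 1125 / 65536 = 0.02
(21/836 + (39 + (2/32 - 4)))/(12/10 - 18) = -195555/93632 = -2.09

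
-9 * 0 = 0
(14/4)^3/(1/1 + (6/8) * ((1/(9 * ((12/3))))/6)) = 12348/289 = 42.73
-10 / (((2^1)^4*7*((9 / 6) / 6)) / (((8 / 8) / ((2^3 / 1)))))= -5 / 112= -0.04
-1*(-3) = 3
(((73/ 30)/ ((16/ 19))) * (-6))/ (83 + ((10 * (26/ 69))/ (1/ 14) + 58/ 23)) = -95703/ 763280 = -0.13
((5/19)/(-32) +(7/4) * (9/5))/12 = 9551/36480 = 0.26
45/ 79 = 0.57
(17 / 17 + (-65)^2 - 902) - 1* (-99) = 3423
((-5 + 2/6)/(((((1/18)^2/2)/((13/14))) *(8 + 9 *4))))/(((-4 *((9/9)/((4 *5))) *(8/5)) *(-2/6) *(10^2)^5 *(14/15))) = -3159/49280000000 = -0.00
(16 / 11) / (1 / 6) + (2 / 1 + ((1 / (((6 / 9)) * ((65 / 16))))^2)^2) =2110023286 / 196356875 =10.75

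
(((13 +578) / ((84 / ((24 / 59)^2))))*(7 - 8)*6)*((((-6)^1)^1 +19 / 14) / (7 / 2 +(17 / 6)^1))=16595280 / 3240811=5.12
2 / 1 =2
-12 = -12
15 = 15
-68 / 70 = -0.97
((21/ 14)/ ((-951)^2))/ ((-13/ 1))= -1/ 7838142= -0.00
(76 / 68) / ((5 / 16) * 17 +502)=304 / 137989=0.00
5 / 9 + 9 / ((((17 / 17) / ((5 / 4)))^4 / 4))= 88.45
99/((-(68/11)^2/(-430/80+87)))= -211.46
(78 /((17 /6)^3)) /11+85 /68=337607 /216172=1.56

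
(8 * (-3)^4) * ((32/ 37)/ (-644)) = -5184/ 5957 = -0.87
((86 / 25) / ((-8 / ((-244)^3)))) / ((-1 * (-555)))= 156162928 / 13875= 11254.99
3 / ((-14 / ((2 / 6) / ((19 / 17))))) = -17 / 266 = -0.06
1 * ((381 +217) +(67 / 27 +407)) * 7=190414 / 27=7052.37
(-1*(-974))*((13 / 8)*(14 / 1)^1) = 44317 / 2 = 22158.50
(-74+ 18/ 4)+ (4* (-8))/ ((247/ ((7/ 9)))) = -309445/ 4446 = -69.60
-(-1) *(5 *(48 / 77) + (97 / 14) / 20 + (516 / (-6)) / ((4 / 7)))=-452873 / 3080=-147.04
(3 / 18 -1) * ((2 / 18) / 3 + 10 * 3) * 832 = -1686880 / 81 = -20825.68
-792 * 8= -6336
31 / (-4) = -31 / 4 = -7.75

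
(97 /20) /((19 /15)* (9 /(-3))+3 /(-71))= -6887 /5456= -1.26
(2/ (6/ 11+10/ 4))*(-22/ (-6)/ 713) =484/ 143313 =0.00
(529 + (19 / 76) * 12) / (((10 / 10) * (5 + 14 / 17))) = 9044 / 99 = 91.35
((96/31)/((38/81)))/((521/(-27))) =-104976/306869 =-0.34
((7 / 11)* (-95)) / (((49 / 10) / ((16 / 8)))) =-1900 / 77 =-24.68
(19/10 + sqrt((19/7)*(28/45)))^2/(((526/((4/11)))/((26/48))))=247*sqrt(95)/1301850 + 61997/31244400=0.00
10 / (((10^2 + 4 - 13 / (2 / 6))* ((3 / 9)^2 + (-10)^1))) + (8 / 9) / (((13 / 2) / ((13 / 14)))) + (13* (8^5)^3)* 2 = 66680225714103394234 / 72891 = 914793674309632.11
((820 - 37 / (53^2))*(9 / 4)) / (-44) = -20730087 / 494384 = -41.93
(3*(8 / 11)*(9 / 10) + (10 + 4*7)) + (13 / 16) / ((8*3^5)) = 68367307 / 1710720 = 39.96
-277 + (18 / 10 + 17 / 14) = -19179 / 70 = -273.99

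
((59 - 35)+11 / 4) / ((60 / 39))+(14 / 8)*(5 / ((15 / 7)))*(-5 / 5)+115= 30793 / 240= 128.30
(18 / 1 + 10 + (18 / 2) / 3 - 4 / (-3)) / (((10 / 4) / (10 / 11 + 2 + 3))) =2522 / 33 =76.42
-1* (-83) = 83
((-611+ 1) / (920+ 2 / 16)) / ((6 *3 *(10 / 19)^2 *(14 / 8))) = -176168 / 2318715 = -0.08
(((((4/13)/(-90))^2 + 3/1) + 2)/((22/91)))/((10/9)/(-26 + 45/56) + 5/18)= 16900821133/190958625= 88.51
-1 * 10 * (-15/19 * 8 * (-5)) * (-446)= 2676000/19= 140842.11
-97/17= -5.71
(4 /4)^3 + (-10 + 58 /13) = -59 /13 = -4.54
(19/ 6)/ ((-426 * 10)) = -19/ 25560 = -0.00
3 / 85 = 0.04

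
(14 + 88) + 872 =974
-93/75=-31/25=-1.24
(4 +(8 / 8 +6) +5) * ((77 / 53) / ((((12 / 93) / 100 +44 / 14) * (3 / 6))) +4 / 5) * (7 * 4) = 3491413632 / 4520105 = 772.42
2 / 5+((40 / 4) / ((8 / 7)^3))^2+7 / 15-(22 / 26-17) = 791052859 / 12779520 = 61.90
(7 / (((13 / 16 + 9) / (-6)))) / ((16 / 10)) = -420 / 157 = -2.68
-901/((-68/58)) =1537/2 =768.50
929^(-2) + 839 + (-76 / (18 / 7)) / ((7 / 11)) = 6156071462 / 7767369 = 792.56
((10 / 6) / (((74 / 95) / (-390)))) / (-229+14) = 6175 / 1591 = 3.88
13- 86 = -73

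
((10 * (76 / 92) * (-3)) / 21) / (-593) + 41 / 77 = 561289 / 1050203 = 0.53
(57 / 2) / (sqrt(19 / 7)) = 3* sqrt(133) / 2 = 17.30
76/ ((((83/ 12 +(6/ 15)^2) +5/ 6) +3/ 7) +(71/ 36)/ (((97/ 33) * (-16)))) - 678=-18085689966/ 27040397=-668.84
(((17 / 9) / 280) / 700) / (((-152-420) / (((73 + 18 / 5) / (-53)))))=6511 / 267387120000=0.00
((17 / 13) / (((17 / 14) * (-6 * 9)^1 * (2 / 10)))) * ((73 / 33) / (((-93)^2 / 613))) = -1566215 / 100181367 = -0.02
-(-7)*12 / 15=28 / 5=5.60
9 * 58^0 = 9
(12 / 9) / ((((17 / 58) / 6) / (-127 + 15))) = -51968 / 17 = -3056.94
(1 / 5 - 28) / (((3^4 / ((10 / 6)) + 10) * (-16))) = 139 / 4688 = 0.03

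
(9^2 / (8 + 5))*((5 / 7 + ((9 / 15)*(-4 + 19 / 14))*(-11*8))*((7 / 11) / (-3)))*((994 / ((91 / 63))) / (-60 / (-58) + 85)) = -34386160662 / 23191025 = -1482.74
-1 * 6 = -6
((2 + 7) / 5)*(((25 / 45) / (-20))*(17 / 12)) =-17 / 240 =-0.07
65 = 65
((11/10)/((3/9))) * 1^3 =33/10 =3.30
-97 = -97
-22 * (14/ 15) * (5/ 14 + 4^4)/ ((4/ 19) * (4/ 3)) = -750101/ 40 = -18752.52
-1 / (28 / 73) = -73 / 28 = -2.61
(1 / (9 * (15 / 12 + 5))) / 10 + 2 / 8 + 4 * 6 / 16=7883 / 4500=1.75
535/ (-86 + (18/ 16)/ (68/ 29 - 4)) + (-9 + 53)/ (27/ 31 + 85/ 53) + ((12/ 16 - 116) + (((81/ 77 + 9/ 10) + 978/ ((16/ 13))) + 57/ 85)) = 23404992598131/ 33743977960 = 693.61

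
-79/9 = -8.78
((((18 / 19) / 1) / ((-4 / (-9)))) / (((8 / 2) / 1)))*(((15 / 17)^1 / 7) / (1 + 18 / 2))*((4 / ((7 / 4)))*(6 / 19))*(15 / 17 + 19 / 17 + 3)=7290 / 300713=0.02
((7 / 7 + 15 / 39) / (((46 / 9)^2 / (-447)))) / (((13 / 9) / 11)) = -32260437 / 178802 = -180.43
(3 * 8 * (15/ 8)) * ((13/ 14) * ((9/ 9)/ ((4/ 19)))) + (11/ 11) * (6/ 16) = 1392/ 7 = 198.86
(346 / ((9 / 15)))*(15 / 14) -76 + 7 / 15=56944 / 105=542.32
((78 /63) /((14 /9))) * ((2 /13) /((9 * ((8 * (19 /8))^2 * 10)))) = 1 /265335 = 0.00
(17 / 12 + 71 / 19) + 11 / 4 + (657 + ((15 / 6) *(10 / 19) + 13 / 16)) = 608333 / 912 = 667.03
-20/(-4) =5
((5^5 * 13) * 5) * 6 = 1218750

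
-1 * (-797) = 797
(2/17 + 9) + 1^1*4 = 223/17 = 13.12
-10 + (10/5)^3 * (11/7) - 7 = -31/7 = -4.43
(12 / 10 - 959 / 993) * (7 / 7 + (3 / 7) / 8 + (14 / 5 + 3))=2231797 / 1390200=1.61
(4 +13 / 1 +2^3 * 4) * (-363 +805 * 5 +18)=180320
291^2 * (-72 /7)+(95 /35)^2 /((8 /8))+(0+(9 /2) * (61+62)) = -85303483 /98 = -870443.70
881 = 881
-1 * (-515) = 515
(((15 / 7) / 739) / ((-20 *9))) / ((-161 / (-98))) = -1 / 101982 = -0.00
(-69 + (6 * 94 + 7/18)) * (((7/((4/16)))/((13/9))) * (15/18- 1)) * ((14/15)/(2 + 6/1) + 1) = -4182073/2340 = -1787.21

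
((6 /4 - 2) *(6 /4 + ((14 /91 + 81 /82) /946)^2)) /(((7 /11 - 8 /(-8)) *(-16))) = 1525416230233 /53250842151936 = 0.03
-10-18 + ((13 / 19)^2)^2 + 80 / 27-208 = -819208585 / 3518667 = -232.82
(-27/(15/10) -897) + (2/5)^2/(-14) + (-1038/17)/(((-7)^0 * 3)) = -935.36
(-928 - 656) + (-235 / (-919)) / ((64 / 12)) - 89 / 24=-70034875 / 44112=-1587.66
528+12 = 540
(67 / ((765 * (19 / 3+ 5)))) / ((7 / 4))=134 / 30345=0.00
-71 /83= -0.86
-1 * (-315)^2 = -99225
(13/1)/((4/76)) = 247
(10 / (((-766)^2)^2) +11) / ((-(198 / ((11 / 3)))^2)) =-631184773151 / 167321345318496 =-0.00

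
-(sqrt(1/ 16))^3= -1/ 64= -0.02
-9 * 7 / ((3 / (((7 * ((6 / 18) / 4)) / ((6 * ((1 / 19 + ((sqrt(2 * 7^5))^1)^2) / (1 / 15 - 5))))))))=34447 / 114960060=0.00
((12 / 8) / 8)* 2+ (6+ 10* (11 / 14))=797 / 56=14.23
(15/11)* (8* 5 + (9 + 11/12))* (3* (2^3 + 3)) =8985/4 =2246.25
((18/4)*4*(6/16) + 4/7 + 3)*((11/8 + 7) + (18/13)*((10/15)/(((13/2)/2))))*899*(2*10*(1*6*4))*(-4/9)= -60832147540/3549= -17140644.56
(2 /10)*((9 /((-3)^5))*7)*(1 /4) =-7 /540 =-0.01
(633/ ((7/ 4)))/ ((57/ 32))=27008/ 133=203.07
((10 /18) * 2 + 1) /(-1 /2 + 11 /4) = 76 /81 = 0.94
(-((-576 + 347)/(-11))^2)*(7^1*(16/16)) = -367087/121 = -3033.78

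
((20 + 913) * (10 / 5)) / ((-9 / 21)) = -4354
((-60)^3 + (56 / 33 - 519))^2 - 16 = 51052039577617 / 1089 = 46879742495.52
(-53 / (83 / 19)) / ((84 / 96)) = -8056 / 581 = -13.87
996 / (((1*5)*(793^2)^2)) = 996 / 1977255324005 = 0.00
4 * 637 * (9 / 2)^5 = 37614213 / 8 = 4701776.62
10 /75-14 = -208 /15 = -13.87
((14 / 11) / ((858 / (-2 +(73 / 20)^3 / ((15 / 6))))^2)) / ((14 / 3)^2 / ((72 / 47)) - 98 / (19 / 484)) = -20830000135419 / 98204858351600000000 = -0.00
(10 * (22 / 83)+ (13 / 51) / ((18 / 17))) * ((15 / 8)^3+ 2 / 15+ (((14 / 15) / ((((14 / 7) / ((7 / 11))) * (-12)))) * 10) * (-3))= 8175301781 / 378639360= 21.59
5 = 5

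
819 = 819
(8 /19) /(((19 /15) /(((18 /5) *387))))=167184 /361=463.11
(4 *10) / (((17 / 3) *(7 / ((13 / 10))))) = 156 / 119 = 1.31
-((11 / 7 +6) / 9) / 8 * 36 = -53 / 14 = -3.79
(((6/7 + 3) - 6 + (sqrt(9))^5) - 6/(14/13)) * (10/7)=16470/49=336.12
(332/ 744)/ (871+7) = 83/ 163308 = 0.00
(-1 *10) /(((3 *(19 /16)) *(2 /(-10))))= 800 /57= 14.04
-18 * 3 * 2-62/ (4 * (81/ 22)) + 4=-8765/ 81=-108.21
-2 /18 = -1 /9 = -0.11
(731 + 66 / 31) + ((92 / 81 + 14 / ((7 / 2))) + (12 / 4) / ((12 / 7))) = 7432709 / 10044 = 740.01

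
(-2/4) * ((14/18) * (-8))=28/9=3.11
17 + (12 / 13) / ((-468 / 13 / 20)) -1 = 604 / 39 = 15.49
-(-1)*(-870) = -870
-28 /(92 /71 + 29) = -1988 /2151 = -0.92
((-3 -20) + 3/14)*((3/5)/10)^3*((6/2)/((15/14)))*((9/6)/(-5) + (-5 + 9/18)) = 25839/390625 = 0.07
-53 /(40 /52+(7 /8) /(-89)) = -490568 /7029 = -69.79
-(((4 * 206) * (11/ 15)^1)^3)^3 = -10741322105697920643746640.00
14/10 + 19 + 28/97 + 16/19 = 198406/9215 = 21.53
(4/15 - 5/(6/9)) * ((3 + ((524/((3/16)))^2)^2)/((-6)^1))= 1072172866692238843/14580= 73537233655160.41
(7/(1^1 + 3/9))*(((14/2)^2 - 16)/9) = 77/4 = 19.25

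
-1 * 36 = -36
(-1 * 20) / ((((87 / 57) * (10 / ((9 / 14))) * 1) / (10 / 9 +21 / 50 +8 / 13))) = -8227 / 4550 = -1.81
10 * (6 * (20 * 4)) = 4800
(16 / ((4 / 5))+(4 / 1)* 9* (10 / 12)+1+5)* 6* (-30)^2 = 302400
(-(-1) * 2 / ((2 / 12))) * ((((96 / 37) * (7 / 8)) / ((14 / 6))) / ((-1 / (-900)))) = 388800 / 37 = 10508.11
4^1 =4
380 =380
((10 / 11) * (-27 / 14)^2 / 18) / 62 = 405 / 133672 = 0.00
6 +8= 14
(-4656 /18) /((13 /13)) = -776 /3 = -258.67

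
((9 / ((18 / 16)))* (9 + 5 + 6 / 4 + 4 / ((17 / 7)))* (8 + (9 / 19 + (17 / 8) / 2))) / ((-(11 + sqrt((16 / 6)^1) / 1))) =-55773861 / 458660 + 1690117* sqrt(6) / 229330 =-103.55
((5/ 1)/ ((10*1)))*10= 5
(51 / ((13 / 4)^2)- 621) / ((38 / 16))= -833064 / 3211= -259.44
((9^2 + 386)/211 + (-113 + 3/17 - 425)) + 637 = 363685/3587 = 101.39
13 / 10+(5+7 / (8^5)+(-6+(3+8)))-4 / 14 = 12632309 / 1146880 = 11.01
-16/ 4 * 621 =-2484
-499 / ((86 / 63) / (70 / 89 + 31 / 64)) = -227572443 / 489856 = -464.57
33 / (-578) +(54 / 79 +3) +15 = 850521 / 45662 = 18.63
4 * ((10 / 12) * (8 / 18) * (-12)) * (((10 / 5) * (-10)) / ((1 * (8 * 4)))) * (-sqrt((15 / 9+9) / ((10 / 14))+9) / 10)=-2 * sqrt(5385) / 27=-5.44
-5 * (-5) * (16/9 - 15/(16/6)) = -6925/72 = -96.18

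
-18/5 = -3.60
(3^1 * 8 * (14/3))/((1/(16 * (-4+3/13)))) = -87808/13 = -6754.46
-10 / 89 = -0.11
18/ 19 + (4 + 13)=341/ 19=17.95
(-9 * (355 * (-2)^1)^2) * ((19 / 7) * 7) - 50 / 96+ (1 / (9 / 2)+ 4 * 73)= -12412916395 / 144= -86200808.30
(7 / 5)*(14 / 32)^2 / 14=49 / 2560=0.02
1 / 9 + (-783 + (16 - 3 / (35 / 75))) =-48719 / 63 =-773.32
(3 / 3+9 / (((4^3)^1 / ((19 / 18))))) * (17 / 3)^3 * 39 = 8149.95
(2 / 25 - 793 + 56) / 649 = -18423 / 16225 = -1.14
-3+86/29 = -1/29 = -0.03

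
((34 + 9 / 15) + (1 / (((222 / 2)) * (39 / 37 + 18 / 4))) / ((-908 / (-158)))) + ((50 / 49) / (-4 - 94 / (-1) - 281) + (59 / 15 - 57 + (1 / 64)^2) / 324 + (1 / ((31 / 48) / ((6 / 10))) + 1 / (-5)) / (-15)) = 30877483656795659993 / 898056761488588800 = 34.38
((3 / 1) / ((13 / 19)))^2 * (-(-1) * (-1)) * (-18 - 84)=331398 / 169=1960.93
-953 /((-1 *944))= 953 /944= 1.01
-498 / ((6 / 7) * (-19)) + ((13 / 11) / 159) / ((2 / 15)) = 678681 / 22154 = 30.63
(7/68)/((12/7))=49/816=0.06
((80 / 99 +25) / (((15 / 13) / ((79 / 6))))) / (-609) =-74971 / 155034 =-0.48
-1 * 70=-70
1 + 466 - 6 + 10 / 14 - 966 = -3530 / 7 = -504.29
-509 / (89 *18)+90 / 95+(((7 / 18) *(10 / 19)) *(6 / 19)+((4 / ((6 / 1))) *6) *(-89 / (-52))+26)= 252163189 / 7518186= 33.54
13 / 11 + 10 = 123 / 11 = 11.18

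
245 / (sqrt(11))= 245* sqrt(11) / 11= 73.87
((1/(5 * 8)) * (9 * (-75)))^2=18225/64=284.77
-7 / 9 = -0.78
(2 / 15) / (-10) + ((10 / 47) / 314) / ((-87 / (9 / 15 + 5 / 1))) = -0.01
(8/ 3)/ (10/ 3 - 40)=-4/ 55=-0.07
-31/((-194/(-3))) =-93/194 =-0.48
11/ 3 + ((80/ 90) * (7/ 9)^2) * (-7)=-71/ 729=-0.10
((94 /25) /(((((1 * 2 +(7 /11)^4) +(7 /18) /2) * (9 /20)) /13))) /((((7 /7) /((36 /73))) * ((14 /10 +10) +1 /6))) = 61832339712 /31488332825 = 1.96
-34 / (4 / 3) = -51 / 2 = -25.50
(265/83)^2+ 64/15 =1494271/103335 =14.46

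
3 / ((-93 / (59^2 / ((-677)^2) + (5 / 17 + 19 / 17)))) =-11059073 / 241539383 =-0.05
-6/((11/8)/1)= -4.36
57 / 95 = 3 / 5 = 0.60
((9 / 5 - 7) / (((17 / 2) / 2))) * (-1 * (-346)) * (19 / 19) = -35984 / 85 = -423.34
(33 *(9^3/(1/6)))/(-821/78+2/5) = -5117580/359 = -14255.10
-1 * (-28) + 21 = 49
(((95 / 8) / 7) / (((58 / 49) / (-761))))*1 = -506065 / 464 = -1090.66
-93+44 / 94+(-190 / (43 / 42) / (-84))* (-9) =-112.42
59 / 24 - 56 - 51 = -2509 / 24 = -104.54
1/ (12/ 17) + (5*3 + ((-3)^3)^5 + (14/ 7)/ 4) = -172186681/ 12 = -14348890.08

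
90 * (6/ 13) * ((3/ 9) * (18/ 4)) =810/ 13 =62.31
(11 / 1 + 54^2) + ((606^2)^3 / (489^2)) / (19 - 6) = 15932163486.34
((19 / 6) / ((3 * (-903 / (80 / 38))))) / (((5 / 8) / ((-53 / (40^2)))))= 53 / 406350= 0.00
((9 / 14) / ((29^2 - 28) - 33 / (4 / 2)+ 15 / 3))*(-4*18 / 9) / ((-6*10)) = 0.00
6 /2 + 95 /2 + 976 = 2053 /2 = 1026.50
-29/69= -0.42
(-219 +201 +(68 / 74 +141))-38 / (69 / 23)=12349 / 111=111.25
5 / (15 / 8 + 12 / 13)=1.79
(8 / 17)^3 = 0.10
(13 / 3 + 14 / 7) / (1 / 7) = 133 / 3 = 44.33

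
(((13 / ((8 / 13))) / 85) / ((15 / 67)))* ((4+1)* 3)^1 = 11323 / 680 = 16.65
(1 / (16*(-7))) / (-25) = 1 / 2800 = 0.00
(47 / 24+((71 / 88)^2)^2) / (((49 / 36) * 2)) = 1285668201 / 1469253632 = 0.88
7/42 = 0.17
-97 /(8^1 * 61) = -97 /488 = -0.20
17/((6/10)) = 85/3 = 28.33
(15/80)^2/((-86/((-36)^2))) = -729/1376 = -0.53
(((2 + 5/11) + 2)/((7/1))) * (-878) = -6146/11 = -558.73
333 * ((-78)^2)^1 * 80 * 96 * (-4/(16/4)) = -15559464960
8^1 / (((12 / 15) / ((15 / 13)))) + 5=215 / 13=16.54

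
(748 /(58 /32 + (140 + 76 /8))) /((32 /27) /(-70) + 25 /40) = 10053120 /1236593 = 8.13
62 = 62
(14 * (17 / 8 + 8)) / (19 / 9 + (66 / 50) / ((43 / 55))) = 1097145 / 29408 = 37.31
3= 3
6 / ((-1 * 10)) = -3 / 5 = -0.60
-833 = -833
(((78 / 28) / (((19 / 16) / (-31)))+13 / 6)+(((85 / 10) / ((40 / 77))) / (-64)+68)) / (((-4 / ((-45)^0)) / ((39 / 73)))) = 74647703 / 198840320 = 0.38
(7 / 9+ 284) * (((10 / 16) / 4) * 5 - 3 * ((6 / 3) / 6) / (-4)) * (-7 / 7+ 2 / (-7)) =-84579 / 224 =-377.58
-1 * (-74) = 74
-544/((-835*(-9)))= -544/7515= -0.07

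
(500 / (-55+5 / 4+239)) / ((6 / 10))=10000 / 2223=4.50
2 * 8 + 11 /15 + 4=311 /15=20.73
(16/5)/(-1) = -16/5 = -3.20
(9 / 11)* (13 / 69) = 39 / 253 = 0.15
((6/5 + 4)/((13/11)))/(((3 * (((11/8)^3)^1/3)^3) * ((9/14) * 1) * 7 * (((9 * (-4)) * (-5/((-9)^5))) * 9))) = -97844723712/5358972025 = -18.26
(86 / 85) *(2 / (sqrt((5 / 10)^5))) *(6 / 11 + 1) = 688 *sqrt(2) / 55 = 17.69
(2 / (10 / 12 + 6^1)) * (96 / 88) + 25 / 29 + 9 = 133162 / 13079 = 10.18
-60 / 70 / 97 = -6 / 679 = -0.01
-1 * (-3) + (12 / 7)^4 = 27939 / 2401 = 11.64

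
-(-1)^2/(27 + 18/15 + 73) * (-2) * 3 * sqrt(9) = 45/253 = 0.18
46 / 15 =3.07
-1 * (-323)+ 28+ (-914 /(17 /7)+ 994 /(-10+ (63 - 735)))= -155420 /5797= -26.81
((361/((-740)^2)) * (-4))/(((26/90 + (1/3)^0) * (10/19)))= -61731/15880400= -0.00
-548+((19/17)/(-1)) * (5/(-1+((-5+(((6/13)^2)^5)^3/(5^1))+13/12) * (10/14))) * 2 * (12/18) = -7758236780108331323026894979507310950444/14208236375468552440520700815242070423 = -546.04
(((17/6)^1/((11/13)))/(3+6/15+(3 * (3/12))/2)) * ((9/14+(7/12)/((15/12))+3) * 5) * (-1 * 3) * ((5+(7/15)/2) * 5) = -149717555/104643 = -1430.75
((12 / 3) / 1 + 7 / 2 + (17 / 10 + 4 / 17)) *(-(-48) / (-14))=-19248 / 595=-32.35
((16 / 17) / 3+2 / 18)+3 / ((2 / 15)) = 7015 / 306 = 22.92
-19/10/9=-0.21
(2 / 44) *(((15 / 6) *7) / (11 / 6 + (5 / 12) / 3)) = 315 / 781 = 0.40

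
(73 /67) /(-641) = -73 /42947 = -0.00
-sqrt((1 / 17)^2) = -1 / 17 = -0.06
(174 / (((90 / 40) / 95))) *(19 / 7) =418760 / 21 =19940.95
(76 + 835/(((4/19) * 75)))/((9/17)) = 131461/540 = 243.45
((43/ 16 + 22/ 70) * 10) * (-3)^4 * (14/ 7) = 136161/ 28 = 4862.89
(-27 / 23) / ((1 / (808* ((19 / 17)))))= -414504 / 391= -1060.11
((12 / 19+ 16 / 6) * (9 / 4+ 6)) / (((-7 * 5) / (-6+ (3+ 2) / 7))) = 19129 / 4655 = 4.11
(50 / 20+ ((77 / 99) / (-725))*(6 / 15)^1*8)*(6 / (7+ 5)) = 162901 / 130500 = 1.25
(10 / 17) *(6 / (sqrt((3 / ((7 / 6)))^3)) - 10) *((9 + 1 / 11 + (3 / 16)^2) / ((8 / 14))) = -4497325 / 47872 + 6296255 *sqrt(14) / 1723392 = -80.27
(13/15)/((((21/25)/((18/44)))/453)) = 29445/154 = 191.20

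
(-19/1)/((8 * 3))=-19/24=-0.79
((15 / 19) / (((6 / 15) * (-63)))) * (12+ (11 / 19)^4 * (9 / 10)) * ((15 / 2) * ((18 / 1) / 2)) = -3548315025 / 138661544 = -25.59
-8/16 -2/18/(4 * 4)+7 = 935/144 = 6.49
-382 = -382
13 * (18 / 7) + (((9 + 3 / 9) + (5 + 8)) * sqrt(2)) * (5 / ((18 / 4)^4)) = 5360 * sqrt(2) / 19683 + 234 / 7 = 33.81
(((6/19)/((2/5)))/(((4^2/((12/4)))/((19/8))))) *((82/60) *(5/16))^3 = 344605/12582912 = 0.03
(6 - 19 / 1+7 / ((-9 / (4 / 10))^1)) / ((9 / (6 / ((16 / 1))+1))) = -2.03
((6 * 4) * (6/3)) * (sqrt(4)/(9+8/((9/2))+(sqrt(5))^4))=432/161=2.68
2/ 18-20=-179/ 9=-19.89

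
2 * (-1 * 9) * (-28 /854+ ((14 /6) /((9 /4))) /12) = -0.97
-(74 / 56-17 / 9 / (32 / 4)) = -547 / 504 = -1.09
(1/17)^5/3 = 1/4259571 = 0.00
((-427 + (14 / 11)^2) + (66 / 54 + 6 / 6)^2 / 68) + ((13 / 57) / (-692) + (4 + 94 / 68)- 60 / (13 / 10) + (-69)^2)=122314375179335 / 28478844108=4294.92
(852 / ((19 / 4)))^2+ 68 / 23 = 267157220 / 8303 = 32175.99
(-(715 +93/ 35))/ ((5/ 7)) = -25118/ 25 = -1004.72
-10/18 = -5/9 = -0.56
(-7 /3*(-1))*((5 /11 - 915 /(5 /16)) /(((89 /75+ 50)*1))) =-5635525 /42229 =-133.45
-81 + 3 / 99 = -2672 / 33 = -80.97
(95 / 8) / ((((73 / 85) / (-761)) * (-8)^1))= 6145075 / 4672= 1315.30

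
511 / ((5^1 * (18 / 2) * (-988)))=-511 / 44460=-0.01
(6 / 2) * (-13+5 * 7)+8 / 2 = 70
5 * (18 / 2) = 45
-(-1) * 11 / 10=11 / 10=1.10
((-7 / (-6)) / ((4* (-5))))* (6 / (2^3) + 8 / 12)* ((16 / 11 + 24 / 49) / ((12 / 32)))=-4454 / 10395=-0.43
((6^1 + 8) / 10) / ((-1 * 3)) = -7 / 15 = -0.47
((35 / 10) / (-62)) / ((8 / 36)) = -0.25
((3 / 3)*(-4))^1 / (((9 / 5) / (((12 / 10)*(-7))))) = 56 / 3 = 18.67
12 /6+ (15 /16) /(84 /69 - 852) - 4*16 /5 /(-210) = 338580091 /164371200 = 2.06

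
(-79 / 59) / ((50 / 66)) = -2607 / 1475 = -1.77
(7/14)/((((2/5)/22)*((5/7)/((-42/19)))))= -1617/19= -85.11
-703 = -703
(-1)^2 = 1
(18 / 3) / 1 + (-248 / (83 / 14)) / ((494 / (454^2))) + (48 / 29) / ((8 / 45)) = -17438.34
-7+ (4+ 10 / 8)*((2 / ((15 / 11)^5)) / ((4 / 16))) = 482839 / 253125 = 1.91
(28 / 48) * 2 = 7 / 6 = 1.17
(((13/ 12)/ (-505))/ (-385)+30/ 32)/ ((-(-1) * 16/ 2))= 8749177/ 74659200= 0.12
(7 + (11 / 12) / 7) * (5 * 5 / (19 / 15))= 74875 / 532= 140.74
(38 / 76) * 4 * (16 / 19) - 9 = -139 / 19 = -7.32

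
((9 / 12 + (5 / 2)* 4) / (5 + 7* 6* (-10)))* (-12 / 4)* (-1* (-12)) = 387 / 415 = 0.93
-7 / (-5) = 7 / 5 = 1.40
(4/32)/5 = 1/40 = 0.02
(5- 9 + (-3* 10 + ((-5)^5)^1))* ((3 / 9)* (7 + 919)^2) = -902922228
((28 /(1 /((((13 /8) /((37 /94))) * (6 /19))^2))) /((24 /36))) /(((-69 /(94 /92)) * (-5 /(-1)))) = -1105403481 /5228731220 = -0.21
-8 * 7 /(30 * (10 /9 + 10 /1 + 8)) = -21 /215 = -0.10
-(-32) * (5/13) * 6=960/13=73.85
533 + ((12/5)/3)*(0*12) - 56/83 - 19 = 513.33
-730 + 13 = -717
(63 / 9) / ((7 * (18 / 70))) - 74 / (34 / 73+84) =83596 / 27747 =3.01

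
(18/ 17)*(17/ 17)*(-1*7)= -126/ 17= -7.41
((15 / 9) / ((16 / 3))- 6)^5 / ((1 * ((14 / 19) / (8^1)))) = -16938015367 / 262144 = -64613.40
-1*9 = -9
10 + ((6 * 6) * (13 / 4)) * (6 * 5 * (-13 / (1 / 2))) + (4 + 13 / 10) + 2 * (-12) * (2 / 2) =-91268.70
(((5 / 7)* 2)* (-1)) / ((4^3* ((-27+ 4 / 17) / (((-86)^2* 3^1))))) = 94299 / 5096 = 18.50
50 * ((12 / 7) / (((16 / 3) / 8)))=900 / 7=128.57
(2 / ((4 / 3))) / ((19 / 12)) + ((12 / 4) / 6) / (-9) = 305 / 342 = 0.89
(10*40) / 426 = 200 / 213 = 0.94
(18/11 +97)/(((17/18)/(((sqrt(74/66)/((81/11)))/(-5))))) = -434*sqrt(1221)/5049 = -3.00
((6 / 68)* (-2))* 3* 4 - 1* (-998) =16930 / 17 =995.88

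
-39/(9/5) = -65/3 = -21.67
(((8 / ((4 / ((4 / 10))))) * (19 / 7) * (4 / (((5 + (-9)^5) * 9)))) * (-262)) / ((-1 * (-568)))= 2489 / 330129765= 0.00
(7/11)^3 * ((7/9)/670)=2401/8025930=0.00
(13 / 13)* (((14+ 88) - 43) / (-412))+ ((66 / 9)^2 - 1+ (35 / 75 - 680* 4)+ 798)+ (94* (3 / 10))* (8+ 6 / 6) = -29943931 / 18540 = -1615.10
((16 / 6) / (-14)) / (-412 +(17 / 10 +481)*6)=-20 / 260841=-0.00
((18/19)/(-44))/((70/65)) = -0.02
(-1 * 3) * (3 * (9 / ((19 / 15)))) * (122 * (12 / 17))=-1778760 / 323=-5507.00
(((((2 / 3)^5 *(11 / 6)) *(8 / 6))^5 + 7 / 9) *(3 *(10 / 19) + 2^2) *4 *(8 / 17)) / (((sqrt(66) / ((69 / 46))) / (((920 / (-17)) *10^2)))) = -3049360772128649600960000 *sqrt(66) / 3021955355524681302507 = -8197.71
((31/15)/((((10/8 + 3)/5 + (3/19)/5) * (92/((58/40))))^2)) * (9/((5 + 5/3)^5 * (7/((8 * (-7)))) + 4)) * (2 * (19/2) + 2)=-20583236997/270732631448000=-0.00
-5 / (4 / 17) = -85 / 4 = -21.25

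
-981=-981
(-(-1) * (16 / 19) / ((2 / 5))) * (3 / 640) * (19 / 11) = 3 / 176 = 0.02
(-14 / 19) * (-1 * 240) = 3360 / 19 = 176.84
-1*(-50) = 50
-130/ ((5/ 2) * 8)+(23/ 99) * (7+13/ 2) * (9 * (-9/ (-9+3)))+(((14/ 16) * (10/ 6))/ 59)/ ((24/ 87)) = 4477229/ 124608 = 35.93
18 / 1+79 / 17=385 / 17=22.65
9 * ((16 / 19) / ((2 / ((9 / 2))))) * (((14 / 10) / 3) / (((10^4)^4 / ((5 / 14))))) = 27 / 95000000000000000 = 0.00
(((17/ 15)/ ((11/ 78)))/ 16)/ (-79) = -221/ 34760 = -0.01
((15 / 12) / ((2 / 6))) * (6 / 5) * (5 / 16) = 45 / 32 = 1.41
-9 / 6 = -3 / 2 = -1.50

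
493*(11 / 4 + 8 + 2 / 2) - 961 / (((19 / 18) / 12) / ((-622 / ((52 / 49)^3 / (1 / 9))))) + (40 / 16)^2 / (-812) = 86439713067105 / 135581264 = 637549.10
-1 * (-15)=15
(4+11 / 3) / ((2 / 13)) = 299 / 6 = 49.83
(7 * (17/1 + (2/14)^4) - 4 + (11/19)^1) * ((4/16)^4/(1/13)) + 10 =26475731/1668352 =15.87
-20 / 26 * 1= -10 / 13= -0.77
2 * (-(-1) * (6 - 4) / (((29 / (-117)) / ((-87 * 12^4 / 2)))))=14556672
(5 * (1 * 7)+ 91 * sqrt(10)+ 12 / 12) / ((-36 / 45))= -455 * sqrt(10) / 4 - 45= -404.71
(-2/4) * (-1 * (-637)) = -318.50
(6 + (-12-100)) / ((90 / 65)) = -689 / 9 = -76.56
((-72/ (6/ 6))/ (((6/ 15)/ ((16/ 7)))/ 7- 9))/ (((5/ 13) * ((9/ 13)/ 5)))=54080/ 359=150.64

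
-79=-79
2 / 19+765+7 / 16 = 232725 / 304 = 765.54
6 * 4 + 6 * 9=78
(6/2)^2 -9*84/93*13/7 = -189/31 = -6.10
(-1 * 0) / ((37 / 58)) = 0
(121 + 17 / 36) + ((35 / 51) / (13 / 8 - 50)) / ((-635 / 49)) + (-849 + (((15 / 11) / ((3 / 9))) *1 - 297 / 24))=-162305664421 / 220580712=-735.81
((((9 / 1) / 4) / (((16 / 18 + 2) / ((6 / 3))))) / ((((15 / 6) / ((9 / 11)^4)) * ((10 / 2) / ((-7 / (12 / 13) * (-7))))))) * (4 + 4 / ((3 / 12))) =8680203 / 146410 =59.29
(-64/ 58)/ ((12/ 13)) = -104/ 87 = -1.20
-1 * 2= -2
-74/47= -1.57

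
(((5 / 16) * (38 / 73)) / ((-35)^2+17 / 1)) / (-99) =-95 / 71807472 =-0.00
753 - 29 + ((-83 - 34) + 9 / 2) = 1223 / 2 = 611.50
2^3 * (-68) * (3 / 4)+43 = -365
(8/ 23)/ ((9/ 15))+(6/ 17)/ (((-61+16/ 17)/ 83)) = 6478/ 70449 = 0.09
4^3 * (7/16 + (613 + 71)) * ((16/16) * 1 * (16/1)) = 700864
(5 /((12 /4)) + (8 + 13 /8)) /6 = 271 /144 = 1.88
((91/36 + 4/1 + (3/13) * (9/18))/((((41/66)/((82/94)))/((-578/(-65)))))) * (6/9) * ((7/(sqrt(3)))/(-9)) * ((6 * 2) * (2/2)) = -298.00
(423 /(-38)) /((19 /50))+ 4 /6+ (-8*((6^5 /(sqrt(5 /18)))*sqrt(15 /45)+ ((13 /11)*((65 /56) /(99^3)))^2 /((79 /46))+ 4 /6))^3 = -385302533993567906799355797138380030858644904528*sqrt(30) /6668864583126551938621130726232225-736054573360882974923590159465682521956040038870034907832406845302851 /9906410218388353965368360096761278728591784633009358153920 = -316528303916192.02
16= 16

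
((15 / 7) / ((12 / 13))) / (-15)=-13 / 84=-0.15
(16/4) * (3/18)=2/3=0.67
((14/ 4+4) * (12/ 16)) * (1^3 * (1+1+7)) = 405/ 8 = 50.62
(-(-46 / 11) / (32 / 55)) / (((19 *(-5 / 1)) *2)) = -23 / 608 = -0.04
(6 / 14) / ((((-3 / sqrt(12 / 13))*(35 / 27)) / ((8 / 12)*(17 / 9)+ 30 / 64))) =-1493*sqrt(39) / 50960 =-0.18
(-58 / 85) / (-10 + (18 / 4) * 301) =-116 / 228565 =-0.00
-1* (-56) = 56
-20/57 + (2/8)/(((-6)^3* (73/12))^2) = -46042541/131221296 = -0.35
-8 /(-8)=1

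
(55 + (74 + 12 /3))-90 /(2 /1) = 88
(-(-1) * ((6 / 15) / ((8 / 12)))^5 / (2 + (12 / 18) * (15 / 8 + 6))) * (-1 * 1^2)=-972 / 90625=-0.01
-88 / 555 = -0.16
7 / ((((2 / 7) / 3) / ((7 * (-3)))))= -3087 / 2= -1543.50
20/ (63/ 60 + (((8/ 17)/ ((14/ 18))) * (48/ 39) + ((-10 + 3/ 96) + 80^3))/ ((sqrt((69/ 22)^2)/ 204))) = 418600/ 697003784679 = 0.00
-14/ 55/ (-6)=7/ 165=0.04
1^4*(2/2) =1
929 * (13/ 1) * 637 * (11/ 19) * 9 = 761611851/ 19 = 40084834.26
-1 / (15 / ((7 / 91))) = -1 / 195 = -0.01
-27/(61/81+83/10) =-2.98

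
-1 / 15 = -0.07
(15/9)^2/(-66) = -25/594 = -0.04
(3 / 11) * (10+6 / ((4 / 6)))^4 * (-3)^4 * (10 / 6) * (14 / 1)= 738920070 / 11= 67174551.82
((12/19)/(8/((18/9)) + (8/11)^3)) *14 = 55902/27721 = 2.02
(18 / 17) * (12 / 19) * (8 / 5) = 1728 / 1615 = 1.07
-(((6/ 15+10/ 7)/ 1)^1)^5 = -1073741824/ 52521875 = -20.44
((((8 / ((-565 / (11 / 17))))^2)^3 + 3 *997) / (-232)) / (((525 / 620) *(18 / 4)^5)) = -1164882992963735121148087294864 / 141183537486023221459886340703125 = -0.01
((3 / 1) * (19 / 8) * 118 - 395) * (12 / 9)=1783 / 3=594.33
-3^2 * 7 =-63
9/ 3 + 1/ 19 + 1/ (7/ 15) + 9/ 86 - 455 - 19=-5360989/ 11438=-468.70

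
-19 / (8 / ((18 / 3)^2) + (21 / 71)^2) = -862011 / 14051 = -61.35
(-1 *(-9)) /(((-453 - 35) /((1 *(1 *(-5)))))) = 45 /488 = 0.09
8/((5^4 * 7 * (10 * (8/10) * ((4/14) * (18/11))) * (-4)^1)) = -11/90000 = -0.00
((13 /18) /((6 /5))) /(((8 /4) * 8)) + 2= 3521 /1728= 2.04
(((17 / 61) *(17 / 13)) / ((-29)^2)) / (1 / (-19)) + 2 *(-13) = -17345229 / 666913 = -26.01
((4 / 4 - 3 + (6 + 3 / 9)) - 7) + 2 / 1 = -2 / 3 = -0.67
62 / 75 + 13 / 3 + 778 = 19579 / 25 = 783.16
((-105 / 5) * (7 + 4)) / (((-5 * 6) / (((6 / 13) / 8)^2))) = 693 / 27040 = 0.03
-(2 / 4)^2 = -1 / 4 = -0.25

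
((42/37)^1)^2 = 1764/1369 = 1.29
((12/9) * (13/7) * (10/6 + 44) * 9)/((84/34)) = 60554/147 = 411.93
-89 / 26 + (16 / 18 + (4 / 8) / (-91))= -160 / 63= -2.54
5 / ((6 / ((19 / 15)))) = 19 / 18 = 1.06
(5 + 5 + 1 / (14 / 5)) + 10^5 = 1400145 / 14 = 100010.36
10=10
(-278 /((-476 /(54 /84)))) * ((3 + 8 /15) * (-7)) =-9.29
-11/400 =-0.03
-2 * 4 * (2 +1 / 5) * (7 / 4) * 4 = -616 / 5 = -123.20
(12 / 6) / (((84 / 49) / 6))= 7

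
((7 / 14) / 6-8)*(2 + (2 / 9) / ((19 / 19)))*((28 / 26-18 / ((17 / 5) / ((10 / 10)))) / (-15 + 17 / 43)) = -4759025 / 936819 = -5.08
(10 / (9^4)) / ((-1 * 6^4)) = -5 / 4251528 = -0.00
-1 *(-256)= 256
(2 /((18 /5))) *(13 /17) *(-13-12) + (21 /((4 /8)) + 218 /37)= 210991 /5661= 37.27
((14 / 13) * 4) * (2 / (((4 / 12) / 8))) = 2688 / 13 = 206.77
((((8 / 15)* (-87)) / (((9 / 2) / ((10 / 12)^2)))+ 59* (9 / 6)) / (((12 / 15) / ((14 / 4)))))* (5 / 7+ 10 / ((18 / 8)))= 1835.79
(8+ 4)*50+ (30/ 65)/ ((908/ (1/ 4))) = 14164803/ 23608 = 600.00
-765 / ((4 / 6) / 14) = -16065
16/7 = 2.29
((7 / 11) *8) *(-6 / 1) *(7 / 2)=-1176 / 11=-106.91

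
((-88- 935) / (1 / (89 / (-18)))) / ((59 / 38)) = 576631 / 177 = 3257.80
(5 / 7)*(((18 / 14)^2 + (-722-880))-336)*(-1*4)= 1897620 / 343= 5532.42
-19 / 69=-0.28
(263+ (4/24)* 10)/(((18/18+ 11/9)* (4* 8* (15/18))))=3573/800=4.47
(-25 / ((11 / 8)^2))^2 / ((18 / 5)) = 6400000 / 131769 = 48.57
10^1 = 10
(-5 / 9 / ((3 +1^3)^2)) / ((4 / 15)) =-25 / 192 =-0.13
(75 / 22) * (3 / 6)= 75 / 44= 1.70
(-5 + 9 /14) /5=-61 /70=-0.87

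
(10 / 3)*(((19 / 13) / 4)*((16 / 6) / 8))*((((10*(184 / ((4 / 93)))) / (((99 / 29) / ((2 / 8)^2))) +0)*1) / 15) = 1964315 / 92664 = 21.20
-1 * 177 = -177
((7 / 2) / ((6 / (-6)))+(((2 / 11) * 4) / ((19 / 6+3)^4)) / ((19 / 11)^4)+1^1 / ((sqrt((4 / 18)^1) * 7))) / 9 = -1709670150151 / 4396365642258+sqrt(2) / 42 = -0.36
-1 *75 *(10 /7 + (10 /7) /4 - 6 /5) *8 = -2460 /7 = -351.43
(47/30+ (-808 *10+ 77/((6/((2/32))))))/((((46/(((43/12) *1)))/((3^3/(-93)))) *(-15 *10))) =-1792713/1472000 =-1.22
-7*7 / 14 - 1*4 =-15 / 2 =-7.50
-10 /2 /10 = -1 /2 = -0.50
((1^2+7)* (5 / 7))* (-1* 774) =-4422.86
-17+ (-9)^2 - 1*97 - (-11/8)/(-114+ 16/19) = -567809/17200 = -33.01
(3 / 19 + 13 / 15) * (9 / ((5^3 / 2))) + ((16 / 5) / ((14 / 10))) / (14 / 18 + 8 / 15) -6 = -20152674 / 4904375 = -4.11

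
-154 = -154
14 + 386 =400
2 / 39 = 0.05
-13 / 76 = -0.17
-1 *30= -30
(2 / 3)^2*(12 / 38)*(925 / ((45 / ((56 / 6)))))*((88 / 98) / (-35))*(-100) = 5209600 / 75411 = 69.08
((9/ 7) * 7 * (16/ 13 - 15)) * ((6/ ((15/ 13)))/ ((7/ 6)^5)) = -25054272/ 84035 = -298.14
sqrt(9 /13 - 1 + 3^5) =sqrt(41015) /13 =15.58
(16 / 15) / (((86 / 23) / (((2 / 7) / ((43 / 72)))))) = 8832 / 64715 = 0.14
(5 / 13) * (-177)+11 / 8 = -6937 / 104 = -66.70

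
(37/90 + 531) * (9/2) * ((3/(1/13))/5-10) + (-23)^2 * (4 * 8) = 1166703/100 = 11667.03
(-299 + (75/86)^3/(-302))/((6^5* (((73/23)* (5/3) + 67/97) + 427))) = -11648863603823/131169797567248896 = -0.00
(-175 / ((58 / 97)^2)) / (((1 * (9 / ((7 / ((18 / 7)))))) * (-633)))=80682175 / 344964744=0.23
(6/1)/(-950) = -3/475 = -0.01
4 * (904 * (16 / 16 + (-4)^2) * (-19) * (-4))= 4671872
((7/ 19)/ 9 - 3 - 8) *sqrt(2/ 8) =-937/ 171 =-5.48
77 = 77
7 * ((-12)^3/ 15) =-806.40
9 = 9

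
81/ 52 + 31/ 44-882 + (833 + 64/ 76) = -249397/ 5434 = -45.90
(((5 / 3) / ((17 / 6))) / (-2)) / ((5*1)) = -1 / 17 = -0.06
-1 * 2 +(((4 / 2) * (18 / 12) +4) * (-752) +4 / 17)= -89518 / 17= -5265.76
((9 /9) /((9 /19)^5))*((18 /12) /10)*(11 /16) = 27237089 /6298560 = 4.32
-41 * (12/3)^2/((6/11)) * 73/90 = -131692/135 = -975.50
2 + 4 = 6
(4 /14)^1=2 /7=0.29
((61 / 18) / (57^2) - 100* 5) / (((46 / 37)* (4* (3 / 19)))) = -1081914743 / 1699056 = -636.77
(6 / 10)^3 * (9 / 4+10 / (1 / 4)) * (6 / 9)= 1521 / 250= 6.08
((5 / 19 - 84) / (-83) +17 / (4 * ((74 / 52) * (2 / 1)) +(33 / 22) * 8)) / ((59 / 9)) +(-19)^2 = 537810559 / 1488688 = 361.26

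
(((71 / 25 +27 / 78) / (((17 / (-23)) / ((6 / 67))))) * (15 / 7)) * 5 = -428697 / 103649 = -4.14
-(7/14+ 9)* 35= -665/2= -332.50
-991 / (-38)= 991 / 38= 26.08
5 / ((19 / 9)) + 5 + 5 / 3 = 515 / 57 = 9.04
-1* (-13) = 13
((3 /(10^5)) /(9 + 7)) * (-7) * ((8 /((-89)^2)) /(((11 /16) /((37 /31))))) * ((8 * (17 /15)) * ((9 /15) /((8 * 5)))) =-13209 /4220407812500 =-0.00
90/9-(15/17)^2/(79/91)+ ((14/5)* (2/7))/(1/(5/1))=13.10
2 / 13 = 0.15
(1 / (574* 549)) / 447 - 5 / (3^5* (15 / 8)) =-41736661 / 3803255694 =-0.01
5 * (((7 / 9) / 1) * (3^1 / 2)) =35 / 6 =5.83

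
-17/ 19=-0.89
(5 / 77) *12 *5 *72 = 21600 / 77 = 280.52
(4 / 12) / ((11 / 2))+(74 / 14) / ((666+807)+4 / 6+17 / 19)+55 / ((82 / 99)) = 645243086 / 9707775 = 66.47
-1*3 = -3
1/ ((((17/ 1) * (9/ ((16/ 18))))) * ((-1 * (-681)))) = 8/ 937737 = 0.00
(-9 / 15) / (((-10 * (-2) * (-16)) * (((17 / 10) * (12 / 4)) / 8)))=1 / 340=0.00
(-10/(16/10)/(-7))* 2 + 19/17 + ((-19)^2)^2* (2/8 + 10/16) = 114033.78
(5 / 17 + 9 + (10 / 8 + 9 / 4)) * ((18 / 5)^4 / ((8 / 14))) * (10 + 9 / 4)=195786801 / 4250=46067.48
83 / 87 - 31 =-2614 / 87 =-30.05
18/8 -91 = -355/4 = -88.75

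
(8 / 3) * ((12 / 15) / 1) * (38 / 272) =76 / 255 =0.30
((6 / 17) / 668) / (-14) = -3 / 79492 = -0.00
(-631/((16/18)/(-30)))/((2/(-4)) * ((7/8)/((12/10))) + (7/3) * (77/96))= 3066660/217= 14132.07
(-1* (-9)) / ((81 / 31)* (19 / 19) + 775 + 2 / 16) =248 / 21431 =0.01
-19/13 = -1.46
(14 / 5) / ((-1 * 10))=-7 / 25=-0.28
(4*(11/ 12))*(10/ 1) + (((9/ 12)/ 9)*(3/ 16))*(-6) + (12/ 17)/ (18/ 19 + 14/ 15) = 4040069/ 109344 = 36.95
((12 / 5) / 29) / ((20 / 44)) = 132 / 725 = 0.18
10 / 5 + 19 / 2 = 23 / 2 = 11.50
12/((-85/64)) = -768/85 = -9.04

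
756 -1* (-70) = 826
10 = 10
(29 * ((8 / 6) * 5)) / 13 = 14.87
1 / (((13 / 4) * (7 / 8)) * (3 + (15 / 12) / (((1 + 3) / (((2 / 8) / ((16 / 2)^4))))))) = 0.12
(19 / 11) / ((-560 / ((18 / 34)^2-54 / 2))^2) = 25749009 / 6548046400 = 0.00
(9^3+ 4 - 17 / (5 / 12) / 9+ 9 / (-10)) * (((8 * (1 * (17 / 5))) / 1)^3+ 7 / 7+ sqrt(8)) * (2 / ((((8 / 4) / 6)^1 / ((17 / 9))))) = 742118 * sqrt(2) / 45+ 103714330031 / 625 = 165966250.57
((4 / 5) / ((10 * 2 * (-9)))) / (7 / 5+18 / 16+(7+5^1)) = -8 / 26145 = -0.00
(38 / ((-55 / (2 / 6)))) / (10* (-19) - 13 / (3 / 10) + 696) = -0.00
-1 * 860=-860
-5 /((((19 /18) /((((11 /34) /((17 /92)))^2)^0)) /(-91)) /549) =236647.89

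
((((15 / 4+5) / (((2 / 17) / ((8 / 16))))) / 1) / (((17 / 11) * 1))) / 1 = 24.06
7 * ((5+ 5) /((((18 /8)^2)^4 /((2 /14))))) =0.02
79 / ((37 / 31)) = 2449 / 37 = 66.19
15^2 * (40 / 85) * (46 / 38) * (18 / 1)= 745200 / 323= 2307.12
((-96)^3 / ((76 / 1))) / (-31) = 221184 / 589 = 375.52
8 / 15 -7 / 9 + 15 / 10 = 113 / 90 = 1.26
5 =5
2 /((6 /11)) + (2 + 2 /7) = 125 /21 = 5.95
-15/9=-5/3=-1.67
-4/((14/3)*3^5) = -2/567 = -0.00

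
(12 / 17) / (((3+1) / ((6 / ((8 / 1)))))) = 9 / 68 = 0.13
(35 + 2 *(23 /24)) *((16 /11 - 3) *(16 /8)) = -7531 /66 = -114.11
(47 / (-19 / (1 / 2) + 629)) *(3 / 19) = 47 / 3743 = 0.01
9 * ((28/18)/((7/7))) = 14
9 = 9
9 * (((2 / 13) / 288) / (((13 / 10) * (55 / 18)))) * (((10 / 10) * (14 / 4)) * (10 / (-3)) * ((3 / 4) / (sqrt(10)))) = -63 * sqrt(10) / 59488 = -0.00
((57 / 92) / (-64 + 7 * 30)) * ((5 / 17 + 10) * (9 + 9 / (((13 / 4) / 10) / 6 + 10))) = 12535425 / 28999688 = 0.43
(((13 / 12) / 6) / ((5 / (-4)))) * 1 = -13 / 90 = -0.14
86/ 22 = 43/ 11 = 3.91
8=8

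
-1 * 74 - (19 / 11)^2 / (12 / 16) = -28306 / 363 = -77.98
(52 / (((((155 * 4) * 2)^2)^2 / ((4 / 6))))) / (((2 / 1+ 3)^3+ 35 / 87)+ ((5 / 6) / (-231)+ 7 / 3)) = 87087 / 758626103804960000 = 0.00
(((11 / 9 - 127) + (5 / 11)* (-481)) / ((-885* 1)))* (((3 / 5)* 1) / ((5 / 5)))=34097 / 146025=0.23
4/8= 1/2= 0.50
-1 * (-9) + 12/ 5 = 57/ 5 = 11.40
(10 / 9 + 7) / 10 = 0.81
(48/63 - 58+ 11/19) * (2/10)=-22607/1995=-11.33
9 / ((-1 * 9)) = -1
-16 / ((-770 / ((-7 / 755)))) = -8 / 41525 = -0.00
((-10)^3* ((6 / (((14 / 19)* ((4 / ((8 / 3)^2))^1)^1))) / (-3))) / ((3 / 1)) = 304000 / 189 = 1608.47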